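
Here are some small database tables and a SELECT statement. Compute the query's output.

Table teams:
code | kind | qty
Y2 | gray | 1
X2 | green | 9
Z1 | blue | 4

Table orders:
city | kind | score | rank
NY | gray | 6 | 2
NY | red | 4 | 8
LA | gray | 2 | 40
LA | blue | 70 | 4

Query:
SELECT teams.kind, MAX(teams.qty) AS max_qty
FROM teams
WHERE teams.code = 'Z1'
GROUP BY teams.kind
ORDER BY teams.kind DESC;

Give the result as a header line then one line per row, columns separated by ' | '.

After WHERE (1 rows):
teams.code | teams.kind | teams.qty
Z1 | blue | 4
After GROUP BY (1 rows):
teams.kind | max_qty
blue | 4
After ORDER BY (1 rows):
teams.kind | max_qty
blue | 4

== RESULT ==
teams.kind | max_qty
blue | 4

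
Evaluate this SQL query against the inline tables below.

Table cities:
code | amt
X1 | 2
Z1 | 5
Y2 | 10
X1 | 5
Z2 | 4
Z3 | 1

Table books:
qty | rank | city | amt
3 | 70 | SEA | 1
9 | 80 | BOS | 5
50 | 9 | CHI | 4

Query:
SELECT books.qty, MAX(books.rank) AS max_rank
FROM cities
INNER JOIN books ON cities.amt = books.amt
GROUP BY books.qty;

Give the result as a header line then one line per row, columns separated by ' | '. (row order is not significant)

== RESULT ==
books.qty | max_rank
9 | 80
50 | 9
3 | 70

Derivation:
After JOIN books (4 rows):
cities.code | cities.amt | books.qty | books.rank | books.city | books.amt
Z1 | 5 | 9 | 80 | BOS | 5
X1 | 5 | 9 | 80 | BOS | 5
Z2 | 4 | 50 | 9 | CHI | 4
Z3 | 1 | 3 | 70 | SEA | 1
After GROUP BY (3 rows):
books.qty | max_rank
9 | 80
50 | 9
3 | 70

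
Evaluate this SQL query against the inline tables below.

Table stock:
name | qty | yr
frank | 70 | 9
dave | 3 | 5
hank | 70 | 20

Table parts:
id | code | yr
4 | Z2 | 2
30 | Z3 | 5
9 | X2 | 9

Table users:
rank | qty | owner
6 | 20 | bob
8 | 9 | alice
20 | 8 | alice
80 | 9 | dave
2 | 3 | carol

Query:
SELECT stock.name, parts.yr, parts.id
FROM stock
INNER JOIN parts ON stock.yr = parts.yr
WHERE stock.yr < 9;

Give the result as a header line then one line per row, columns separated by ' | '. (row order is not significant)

After JOIN parts (2 rows):
stock.name | stock.qty | stock.yr | parts.id | parts.code | parts.yr
frank | 70 | 9 | 9 | X2 | 9
dave | 3 | 5 | 30 | Z3 | 5
After WHERE (1 rows):
stock.name | stock.qty | stock.yr | parts.id | parts.code | parts.yr
dave | 3 | 5 | 30 | Z3 | 5
After SELECT (1 rows):
stock.name | parts.yr | parts.id
dave | 5 | 30

== RESULT ==
stock.name | parts.yr | parts.id
dave | 5 | 30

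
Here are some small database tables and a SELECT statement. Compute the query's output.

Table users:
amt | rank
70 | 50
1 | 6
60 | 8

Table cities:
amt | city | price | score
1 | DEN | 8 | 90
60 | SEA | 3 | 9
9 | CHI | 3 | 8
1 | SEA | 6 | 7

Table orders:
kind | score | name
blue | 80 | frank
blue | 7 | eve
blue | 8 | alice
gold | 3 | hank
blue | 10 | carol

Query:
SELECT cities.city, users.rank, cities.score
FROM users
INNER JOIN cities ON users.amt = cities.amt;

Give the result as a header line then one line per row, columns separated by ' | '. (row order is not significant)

== RESULT ==
cities.city | users.rank | cities.score
DEN | 6 | 90
SEA | 6 | 7
SEA | 8 | 9

Derivation:
After JOIN cities (3 rows):
users.amt | users.rank | cities.amt | cities.city | cities.price | cities.score
1 | 6 | 1 | DEN | 8 | 90
1 | 6 | 1 | SEA | 6 | 7
60 | 8 | 60 | SEA | 3 | 9
After SELECT (3 rows):
cities.city | users.rank | cities.score
DEN | 6 | 90
SEA | 6 | 7
SEA | 8 | 9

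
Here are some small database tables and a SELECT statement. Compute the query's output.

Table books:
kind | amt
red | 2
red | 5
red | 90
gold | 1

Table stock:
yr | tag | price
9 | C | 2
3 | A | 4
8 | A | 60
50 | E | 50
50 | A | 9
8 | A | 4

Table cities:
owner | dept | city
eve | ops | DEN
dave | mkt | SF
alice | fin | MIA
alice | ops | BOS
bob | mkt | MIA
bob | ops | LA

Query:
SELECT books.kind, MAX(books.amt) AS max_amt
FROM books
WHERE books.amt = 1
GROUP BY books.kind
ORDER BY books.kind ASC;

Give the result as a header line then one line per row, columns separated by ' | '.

After WHERE (1 rows):
books.kind | books.amt
gold | 1
After GROUP BY (1 rows):
books.kind | max_amt
gold | 1
After ORDER BY (1 rows):
books.kind | max_amt
gold | 1

== RESULT ==
books.kind | max_amt
gold | 1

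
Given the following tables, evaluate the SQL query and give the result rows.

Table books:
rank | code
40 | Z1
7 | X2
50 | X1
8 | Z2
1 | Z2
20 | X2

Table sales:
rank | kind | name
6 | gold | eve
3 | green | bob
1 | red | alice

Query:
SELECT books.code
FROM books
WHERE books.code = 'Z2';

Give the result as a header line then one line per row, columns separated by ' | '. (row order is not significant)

After WHERE (2 rows):
books.rank | books.code
8 | Z2
1 | Z2
After SELECT (2 rows):
books.code
Z2
Z2

== RESULT ==
books.code
Z2
Z2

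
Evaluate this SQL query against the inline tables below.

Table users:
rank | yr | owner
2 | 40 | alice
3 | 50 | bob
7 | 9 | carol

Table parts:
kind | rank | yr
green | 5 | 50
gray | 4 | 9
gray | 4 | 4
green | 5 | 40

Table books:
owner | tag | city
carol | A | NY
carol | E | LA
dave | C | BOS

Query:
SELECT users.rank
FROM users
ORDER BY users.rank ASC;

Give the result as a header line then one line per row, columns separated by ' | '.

After SELECT (3 rows):
users.rank
2
3
7
After ORDER BY (3 rows):
users.rank
2
3
7

== RESULT ==
users.rank
2
3
7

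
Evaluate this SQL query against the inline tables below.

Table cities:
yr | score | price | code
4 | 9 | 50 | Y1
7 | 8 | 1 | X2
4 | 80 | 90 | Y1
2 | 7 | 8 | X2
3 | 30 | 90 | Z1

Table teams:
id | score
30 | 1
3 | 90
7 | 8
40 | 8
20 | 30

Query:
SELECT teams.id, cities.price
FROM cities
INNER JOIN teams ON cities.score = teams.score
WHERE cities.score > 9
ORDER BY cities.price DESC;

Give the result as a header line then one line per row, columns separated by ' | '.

After JOIN teams (3 rows):
cities.yr | cities.score | cities.price | cities.code | teams.id | teams.score
7 | 8 | 1 | X2 | 7 | 8
7 | 8 | 1 | X2 | 40 | 8
3 | 30 | 90 | Z1 | 20 | 30
After WHERE (1 rows):
cities.yr | cities.score | cities.price | cities.code | teams.id | teams.score
3 | 30 | 90 | Z1 | 20 | 30
After SELECT (1 rows):
teams.id | cities.price
20 | 90
After ORDER BY (1 rows):
teams.id | cities.price
20 | 90

== RESULT ==
teams.id | cities.price
20 | 90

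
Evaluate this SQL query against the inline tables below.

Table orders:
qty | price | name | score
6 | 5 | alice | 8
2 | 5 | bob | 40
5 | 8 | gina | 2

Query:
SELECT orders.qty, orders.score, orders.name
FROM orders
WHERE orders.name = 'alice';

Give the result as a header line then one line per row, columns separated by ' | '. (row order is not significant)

== RESULT ==
orders.qty | orders.score | orders.name
6 | 8 | alice

Derivation:
After WHERE (1 rows):
orders.qty | orders.price | orders.name | orders.score
6 | 5 | alice | 8
After SELECT (1 rows):
orders.qty | orders.score | orders.name
6 | 8 | alice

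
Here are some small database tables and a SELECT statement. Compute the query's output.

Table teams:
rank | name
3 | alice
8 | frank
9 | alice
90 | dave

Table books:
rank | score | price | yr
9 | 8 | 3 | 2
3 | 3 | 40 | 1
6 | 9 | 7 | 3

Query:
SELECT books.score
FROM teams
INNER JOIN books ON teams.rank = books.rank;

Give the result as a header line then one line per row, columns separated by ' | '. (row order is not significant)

After JOIN books (2 rows):
teams.rank | teams.name | books.rank | books.score | books.price | books.yr
3 | alice | 3 | 3 | 40 | 1
9 | alice | 9 | 8 | 3 | 2
After SELECT (2 rows):
books.score
3
8

== RESULT ==
books.score
3
8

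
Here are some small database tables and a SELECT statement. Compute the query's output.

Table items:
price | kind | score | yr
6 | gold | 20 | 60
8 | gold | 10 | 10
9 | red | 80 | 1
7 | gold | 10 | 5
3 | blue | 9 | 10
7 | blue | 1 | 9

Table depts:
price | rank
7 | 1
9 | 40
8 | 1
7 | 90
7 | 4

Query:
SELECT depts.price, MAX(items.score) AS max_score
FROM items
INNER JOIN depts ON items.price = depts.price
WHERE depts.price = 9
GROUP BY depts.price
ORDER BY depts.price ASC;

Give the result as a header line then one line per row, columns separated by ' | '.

After JOIN depts (8 rows):
items.price | items.kind | items.score | items.yr | depts.price | depts.rank
8 | gold | 10 | 10 | 8 | 1
9 | red | 80 | 1 | 9 | 40
7 | gold | 10 | 5 | 7 | 1
7 | gold | 10 | 5 | 7 | 90
7 | gold | 10 | 5 | 7 | 4
7 | blue | 1 | 9 | 7 | 1
7 | blue | 1 | 9 | 7 | 90
7 | blue | 1 | 9 | 7 | 4
After WHERE (1 rows):
items.price | items.kind | items.score | items.yr | depts.price | depts.rank
9 | red | 80 | 1 | 9 | 40
After GROUP BY (1 rows):
depts.price | max_score
9 | 80
After ORDER BY (1 rows):
depts.price | max_score
9 | 80

== RESULT ==
depts.price | max_score
9 | 80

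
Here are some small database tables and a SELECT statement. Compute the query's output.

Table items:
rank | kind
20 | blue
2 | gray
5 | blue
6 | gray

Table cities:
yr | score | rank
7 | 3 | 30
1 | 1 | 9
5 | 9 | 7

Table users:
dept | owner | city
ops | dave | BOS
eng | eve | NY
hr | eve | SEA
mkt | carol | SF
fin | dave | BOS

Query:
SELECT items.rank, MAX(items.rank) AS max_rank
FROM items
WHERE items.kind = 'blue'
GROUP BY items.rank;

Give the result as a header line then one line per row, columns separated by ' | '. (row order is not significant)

== RESULT ==
items.rank | max_rank
20 | 20
5 | 5

Derivation:
After WHERE (2 rows):
items.rank | items.kind
20 | blue
5 | blue
After GROUP BY (2 rows):
items.rank | max_rank
20 | 20
5 | 5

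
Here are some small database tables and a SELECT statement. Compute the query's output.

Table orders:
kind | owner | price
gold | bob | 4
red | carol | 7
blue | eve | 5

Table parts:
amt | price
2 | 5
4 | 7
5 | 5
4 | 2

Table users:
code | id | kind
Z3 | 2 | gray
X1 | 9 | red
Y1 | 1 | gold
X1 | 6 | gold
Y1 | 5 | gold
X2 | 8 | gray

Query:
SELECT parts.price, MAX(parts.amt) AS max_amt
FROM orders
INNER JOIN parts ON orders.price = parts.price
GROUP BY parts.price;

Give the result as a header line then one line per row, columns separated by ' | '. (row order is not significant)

After JOIN parts (3 rows):
orders.kind | orders.owner | orders.price | parts.amt | parts.price
red | carol | 7 | 4 | 7
blue | eve | 5 | 2 | 5
blue | eve | 5 | 5 | 5
After GROUP BY (2 rows):
parts.price | max_amt
7 | 4
5 | 5

== RESULT ==
parts.price | max_amt
7 | 4
5 | 5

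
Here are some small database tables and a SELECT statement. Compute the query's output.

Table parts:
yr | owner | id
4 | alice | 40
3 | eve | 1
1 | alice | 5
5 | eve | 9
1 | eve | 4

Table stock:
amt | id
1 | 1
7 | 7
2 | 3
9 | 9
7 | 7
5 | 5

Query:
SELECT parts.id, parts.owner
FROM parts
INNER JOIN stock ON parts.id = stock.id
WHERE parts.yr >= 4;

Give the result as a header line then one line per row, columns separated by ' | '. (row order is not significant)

After JOIN stock (3 rows):
parts.yr | parts.owner | parts.id | stock.amt | stock.id
3 | eve | 1 | 1 | 1
1 | alice | 5 | 5 | 5
5 | eve | 9 | 9 | 9
After WHERE (1 rows):
parts.yr | parts.owner | parts.id | stock.amt | stock.id
5 | eve | 9 | 9 | 9
After SELECT (1 rows):
parts.id | parts.owner
9 | eve

== RESULT ==
parts.id | parts.owner
9 | eve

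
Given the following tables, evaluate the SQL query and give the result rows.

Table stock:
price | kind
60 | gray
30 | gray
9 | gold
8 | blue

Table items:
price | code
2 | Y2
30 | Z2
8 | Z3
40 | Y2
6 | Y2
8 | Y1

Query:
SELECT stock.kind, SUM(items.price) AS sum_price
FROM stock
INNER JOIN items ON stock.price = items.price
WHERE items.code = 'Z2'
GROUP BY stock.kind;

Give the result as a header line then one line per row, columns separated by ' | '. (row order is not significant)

== RESULT ==
stock.kind | sum_price
gray | 30

Derivation:
After JOIN items (3 rows):
stock.price | stock.kind | items.price | items.code
30 | gray | 30 | Z2
8 | blue | 8 | Z3
8 | blue | 8 | Y1
After WHERE (1 rows):
stock.price | stock.kind | items.price | items.code
30 | gray | 30 | Z2
After GROUP BY (1 rows):
stock.kind | sum_price
gray | 30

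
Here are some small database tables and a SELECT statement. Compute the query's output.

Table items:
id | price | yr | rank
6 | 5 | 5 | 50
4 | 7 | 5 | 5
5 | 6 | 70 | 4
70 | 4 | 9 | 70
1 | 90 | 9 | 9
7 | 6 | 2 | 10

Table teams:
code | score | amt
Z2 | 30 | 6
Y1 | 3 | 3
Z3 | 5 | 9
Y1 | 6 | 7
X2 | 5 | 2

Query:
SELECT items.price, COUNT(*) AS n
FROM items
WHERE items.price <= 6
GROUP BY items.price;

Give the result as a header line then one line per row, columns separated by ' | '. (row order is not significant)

After WHERE (4 rows):
items.id | items.price | items.yr | items.rank
6 | 5 | 5 | 50
5 | 6 | 70 | 4
70 | 4 | 9 | 70
7 | 6 | 2 | 10
After GROUP BY (3 rows):
items.price | n
5 | 1
6 | 2
4 | 1

== RESULT ==
items.price | n
5 | 1
6 | 2
4 | 1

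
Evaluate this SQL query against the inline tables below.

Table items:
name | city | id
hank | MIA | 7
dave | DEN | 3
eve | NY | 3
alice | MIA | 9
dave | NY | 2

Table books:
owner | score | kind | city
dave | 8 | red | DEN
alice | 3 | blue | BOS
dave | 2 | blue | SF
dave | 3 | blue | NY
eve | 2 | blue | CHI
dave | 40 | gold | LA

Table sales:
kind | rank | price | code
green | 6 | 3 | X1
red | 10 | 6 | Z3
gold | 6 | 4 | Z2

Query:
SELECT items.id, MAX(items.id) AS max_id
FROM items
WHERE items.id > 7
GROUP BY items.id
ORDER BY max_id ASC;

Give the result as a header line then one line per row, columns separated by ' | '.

After WHERE (1 rows):
items.name | items.city | items.id
alice | MIA | 9
After GROUP BY (1 rows):
items.id | max_id
9 | 9
After ORDER BY (1 rows):
items.id | max_id
9 | 9

== RESULT ==
items.id | max_id
9 | 9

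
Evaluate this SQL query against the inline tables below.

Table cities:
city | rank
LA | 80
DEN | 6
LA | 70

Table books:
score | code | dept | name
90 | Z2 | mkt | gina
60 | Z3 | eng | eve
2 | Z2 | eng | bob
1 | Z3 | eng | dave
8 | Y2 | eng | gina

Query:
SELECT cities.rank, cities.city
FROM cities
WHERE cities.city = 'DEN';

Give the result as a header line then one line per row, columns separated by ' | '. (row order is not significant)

After WHERE (1 rows):
cities.city | cities.rank
DEN | 6
After SELECT (1 rows):
cities.rank | cities.city
6 | DEN

== RESULT ==
cities.rank | cities.city
6 | DEN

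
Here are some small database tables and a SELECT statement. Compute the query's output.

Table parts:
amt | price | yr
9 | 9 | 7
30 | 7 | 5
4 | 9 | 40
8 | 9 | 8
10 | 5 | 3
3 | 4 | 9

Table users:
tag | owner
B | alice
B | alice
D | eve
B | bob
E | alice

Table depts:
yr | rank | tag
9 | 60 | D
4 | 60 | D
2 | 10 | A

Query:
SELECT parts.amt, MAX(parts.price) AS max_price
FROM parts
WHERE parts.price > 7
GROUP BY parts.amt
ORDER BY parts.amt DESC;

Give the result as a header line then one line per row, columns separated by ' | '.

After WHERE (3 rows):
parts.amt | parts.price | parts.yr
9 | 9 | 7
4 | 9 | 40
8 | 9 | 8
After GROUP BY (3 rows):
parts.amt | max_price
9 | 9
4 | 9
8 | 9
After ORDER BY (3 rows):
parts.amt | max_price
9 | 9
8 | 9
4 | 9

== RESULT ==
parts.amt | max_price
9 | 9
8 | 9
4 | 9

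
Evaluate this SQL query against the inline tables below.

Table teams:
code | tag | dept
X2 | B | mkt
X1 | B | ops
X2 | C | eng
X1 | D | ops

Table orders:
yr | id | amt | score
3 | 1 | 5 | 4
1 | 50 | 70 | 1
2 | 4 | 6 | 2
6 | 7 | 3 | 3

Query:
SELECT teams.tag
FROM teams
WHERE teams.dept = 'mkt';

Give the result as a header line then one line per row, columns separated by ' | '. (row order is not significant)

After WHERE (1 rows):
teams.code | teams.tag | teams.dept
X2 | B | mkt
After SELECT (1 rows):
teams.tag
B

== RESULT ==
teams.tag
B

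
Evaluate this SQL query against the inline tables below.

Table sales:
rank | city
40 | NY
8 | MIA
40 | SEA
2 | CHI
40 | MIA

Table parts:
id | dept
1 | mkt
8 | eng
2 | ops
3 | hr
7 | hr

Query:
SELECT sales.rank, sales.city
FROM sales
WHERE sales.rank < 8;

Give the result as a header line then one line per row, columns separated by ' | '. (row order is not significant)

After WHERE (1 rows):
sales.rank | sales.city
2 | CHI
After SELECT (1 rows):
sales.rank | sales.city
2 | CHI

== RESULT ==
sales.rank | sales.city
2 | CHI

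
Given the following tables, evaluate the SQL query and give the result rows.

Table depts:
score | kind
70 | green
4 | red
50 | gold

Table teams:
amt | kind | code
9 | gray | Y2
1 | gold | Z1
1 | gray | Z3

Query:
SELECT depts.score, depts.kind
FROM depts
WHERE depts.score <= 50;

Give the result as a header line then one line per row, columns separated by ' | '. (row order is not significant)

== RESULT ==
depts.score | depts.kind
4 | red
50 | gold

Derivation:
After WHERE (2 rows):
depts.score | depts.kind
4 | red
50 | gold
After SELECT (2 rows):
depts.score | depts.kind
4 | red
50 | gold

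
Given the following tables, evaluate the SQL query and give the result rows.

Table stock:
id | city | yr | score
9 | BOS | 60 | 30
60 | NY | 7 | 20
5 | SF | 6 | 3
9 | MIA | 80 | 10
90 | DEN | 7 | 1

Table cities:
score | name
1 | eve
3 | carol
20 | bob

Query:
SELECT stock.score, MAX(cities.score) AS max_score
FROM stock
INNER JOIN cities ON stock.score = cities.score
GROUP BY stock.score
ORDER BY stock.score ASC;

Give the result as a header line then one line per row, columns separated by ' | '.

== RESULT ==
stock.score | max_score
1 | 1
3 | 3
20 | 20

Derivation:
After JOIN cities (3 rows):
stock.id | stock.city | stock.yr | stock.score | cities.score | cities.name
60 | NY | 7 | 20 | 20 | bob
5 | SF | 6 | 3 | 3 | carol
90 | DEN | 7 | 1 | 1 | eve
After GROUP BY (3 rows):
stock.score | max_score
20 | 20
3 | 3
1 | 1
After ORDER BY (3 rows):
stock.score | max_score
1 | 1
3 | 3
20 | 20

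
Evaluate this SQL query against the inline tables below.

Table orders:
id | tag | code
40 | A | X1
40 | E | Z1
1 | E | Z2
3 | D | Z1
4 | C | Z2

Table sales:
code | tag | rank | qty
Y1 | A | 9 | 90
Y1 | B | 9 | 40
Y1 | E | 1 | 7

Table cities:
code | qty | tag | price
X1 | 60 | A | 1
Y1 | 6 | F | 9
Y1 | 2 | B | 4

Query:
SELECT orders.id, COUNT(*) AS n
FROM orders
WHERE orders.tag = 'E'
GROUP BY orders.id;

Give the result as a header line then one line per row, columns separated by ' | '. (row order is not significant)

After WHERE (2 rows):
orders.id | orders.tag | orders.code
40 | E | Z1
1 | E | Z2
After GROUP BY (2 rows):
orders.id | n
40 | 1
1 | 1

== RESULT ==
orders.id | n
40 | 1
1 | 1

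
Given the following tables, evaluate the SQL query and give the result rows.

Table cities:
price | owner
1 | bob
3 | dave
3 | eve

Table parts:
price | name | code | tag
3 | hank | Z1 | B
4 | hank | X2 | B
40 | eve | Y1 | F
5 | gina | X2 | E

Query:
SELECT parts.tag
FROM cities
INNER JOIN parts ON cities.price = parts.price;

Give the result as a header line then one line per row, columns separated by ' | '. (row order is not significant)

== RESULT ==
parts.tag
B
B

Derivation:
After JOIN parts (2 rows):
cities.price | cities.owner | parts.price | parts.name | parts.code | parts.tag
3 | dave | 3 | hank | Z1 | B
3 | eve | 3 | hank | Z1 | B
After SELECT (2 rows):
parts.tag
B
B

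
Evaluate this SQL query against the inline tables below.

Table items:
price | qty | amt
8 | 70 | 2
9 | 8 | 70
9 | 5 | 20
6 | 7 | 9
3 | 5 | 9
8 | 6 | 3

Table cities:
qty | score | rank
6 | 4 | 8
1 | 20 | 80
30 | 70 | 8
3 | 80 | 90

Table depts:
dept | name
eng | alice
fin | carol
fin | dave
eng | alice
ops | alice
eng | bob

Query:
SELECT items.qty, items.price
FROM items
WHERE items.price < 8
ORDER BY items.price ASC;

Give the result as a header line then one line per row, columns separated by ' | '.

After WHERE (2 rows):
items.price | items.qty | items.amt
6 | 7 | 9
3 | 5 | 9
After SELECT (2 rows):
items.qty | items.price
7 | 6
5 | 3
After ORDER BY (2 rows):
items.qty | items.price
5 | 3
7 | 6

== RESULT ==
items.qty | items.price
5 | 3
7 | 6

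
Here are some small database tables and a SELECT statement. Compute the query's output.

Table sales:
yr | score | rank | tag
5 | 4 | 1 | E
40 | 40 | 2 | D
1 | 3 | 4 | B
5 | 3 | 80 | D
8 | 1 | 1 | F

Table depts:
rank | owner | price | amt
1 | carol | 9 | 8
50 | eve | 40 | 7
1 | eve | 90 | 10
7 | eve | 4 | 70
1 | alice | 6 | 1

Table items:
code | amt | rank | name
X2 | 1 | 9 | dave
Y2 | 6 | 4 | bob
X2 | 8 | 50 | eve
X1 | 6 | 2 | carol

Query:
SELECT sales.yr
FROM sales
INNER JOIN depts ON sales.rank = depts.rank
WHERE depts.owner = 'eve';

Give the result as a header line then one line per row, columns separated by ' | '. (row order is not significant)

After JOIN depts (6 rows):
sales.yr | sales.score | sales.rank | sales.tag | depts.rank | depts.owner | depts.price | depts.amt
5 | 4 | 1 | E | 1 | carol | 9 | 8
5 | 4 | 1 | E | 1 | eve | 90 | 10
5 | 4 | 1 | E | 1 | alice | 6 | 1
8 | 1 | 1 | F | 1 | carol | 9 | 8
8 | 1 | 1 | F | 1 | eve | 90 | 10
8 | 1 | 1 | F | 1 | alice | 6 | 1
After WHERE (2 rows):
sales.yr | sales.score | sales.rank | sales.tag | depts.rank | depts.owner | depts.price | depts.amt
5 | 4 | 1 | E | 1 | eve | 90 | 10
8 | 1 | 1 | F | 1 | eve | 90 | 10
After SELECT (2 rows):
sales.yr
5
8

== RESULT ==
sales.yr
5
8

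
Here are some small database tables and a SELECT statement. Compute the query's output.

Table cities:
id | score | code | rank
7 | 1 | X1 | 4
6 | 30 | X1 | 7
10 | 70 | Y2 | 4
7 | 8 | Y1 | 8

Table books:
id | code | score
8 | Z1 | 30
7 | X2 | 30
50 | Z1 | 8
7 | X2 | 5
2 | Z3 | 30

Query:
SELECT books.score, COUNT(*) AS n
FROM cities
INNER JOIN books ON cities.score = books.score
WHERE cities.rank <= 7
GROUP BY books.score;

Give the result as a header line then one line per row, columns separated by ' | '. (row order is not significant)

After JOIN books (4 rows):
cities.id | cities.score | cities.code | cities.rank | books.id | books.code | books.score
6 | 30 | X1 | 7 | 8 | Z1 | 30
6 | 30 | X1 | 7 | 7 | X2 | 30
6 | 30 | X1 | 7 | 2 | Z3 | 30
7 | 8 | Y1 | 8 | 50 | Z1 | 8
After WHERE (3 rows):
cities.id | cities.score | cities.code | cities.rank | books.id | books.code | books.score
6 | 30 | X1 | 7 | 8 | Z1 | 30
6 | 30 | X1 | 7 | 7 | X2 | 30
6 | 30 | X1 | 7 | 2 | Z3 | 30
After GROUP BY (1 rows):
books.score | n
30 | 3

== RESULT ==
books.score | n
30 | 3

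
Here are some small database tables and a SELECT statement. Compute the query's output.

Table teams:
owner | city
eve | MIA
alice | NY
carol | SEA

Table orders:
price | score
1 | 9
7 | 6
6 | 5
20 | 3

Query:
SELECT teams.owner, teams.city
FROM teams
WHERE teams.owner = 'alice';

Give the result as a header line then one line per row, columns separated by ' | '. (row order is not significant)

After WHERE (1 rows):
teams.owner | teams.city
alice | NY
After SELECT (1 rows):
teams.owner | teams.city
alice | NY

== RESULT ==
teams.owner | teams.city
alice | NY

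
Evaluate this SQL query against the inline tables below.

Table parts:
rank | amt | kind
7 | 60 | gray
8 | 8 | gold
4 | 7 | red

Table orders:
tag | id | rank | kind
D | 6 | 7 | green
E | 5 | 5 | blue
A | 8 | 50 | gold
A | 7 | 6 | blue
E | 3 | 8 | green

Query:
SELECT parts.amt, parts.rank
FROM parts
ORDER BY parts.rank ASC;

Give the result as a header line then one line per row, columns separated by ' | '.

== RESULT ==
parts.amt | parts.rank
7 | 4
60 | 7
8 | 8

Derivation:
After SELECT (3 rows):
parts.amt | parts.rank
60 | 7
8 | 8
7 | 4
After ORDER BY (3 rows):
parts.amt | parts.rank
7 | 4
60 | 7
8 | 8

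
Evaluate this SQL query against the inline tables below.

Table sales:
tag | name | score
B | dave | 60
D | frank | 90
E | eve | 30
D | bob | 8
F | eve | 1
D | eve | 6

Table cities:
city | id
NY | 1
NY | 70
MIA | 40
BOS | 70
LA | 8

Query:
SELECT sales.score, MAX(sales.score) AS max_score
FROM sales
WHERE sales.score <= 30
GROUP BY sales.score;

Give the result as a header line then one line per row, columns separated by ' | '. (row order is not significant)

After WHERE (4 rows):
sales.tag | sales.name | sales.score
E | eve | 30
D | bob | 8
F | eve | 1
D | eve | 6
After GROUP BY (4 rows):
sales.score | max_score
30 | 30
8 | 8
1 | 1
6 | 6

== RESULT ==
sales.score | max_score
30 | 30
8 | 8
1 | 1
6 | 6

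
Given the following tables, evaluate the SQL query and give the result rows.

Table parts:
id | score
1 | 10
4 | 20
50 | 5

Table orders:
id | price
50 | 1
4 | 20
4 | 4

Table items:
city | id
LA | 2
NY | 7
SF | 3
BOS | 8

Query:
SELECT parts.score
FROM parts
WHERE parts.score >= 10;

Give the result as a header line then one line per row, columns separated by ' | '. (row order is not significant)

After WHERE (2 rows):
parts.id | parts.score
1 | 10
4 | 20
After SELECT (2 rows):
parts.score
10
20

== RESULT ==
parts.score
10
20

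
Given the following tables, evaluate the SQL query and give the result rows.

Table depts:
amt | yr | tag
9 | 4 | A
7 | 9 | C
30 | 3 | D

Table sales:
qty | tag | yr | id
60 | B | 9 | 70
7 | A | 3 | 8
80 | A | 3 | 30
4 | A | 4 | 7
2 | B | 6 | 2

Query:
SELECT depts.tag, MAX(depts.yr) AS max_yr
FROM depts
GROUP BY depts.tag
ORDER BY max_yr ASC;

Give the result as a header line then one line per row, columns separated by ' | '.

After GROUP BY (3 rows):
depts.tag | max_yr
A | 4
C | 9
D | 3
After ORDER BY (3 rows):
depts.tag | max_yr
D | 3
A | 4
C | 9

== RESULT ==
depts.tag | max_yr
D | 3
A | 4
C | 9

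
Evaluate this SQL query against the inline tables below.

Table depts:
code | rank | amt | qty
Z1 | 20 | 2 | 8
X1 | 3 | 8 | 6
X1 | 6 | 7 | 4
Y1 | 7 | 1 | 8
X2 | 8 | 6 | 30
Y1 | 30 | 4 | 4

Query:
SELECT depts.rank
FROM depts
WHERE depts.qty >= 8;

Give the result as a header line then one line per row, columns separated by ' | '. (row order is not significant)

== RESULT ==
depts.rank
20
7
8

Derivation:
After WHERE (3 rows):
depts.code | depts.rank | depts.amt | depts.qty
Z1 | 20 | 2 | 8
Y1 | 7 | 1 | 8
X2 | 8 | 6 | 30
After SELECT (3 rows):
depts.rank
20
7
8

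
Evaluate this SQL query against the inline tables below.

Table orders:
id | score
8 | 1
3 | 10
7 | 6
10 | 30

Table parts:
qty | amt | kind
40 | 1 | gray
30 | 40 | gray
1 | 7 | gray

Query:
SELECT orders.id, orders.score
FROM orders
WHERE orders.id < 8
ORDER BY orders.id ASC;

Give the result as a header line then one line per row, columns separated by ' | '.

After WHERE (2 rows):
orders.id | orders.score
3 | 10
7 | 6
After SELECT (2 rows):
orders.id | orders.score
3 | 10
7 | 6
After ORDER BY (2 rows):
orders.id | orders.score
3 | 10
7 | 6

== RESULT ==
orders.id | orders.score
3 | 10
7 | 6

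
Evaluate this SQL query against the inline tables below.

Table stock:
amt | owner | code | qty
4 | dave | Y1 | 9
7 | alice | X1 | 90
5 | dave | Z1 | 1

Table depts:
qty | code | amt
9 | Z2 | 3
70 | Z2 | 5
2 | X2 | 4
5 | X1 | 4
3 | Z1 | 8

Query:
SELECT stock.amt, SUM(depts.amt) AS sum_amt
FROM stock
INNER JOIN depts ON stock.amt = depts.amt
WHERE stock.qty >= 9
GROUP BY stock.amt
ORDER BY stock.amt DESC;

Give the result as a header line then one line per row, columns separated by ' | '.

== RESULT ==
stock.amt | sum_amt
4 | 8

Derivation:
After JOIN depts (3 rows):
stock.amt | stock.owner | stock.code | stock.qty | depts.qty | depts.code | depts.amt
4 | dave | Y1 | 9 | 2 | X2 | 4
4 | dave | Y1 | 9 | 5 | X1 | 4
5 | dave | Z1 | 1 | 70 | Z2 | 5
After WHERE (2 rows):
stock.amt | stock.owner | stock.code | stock.qty | depts.qty | depts.code | depts.amt
4 | dave | Y1 | 9 | 2 | X2 | 4
4 | dave | Y1 | 9 | 5 | X1 | 4
After GROUP BY (1 rows):
stock.amt | sum_amt
4 | 8
After ORDER BY (1 rows):
stock.amt | sum_amt
4 | 8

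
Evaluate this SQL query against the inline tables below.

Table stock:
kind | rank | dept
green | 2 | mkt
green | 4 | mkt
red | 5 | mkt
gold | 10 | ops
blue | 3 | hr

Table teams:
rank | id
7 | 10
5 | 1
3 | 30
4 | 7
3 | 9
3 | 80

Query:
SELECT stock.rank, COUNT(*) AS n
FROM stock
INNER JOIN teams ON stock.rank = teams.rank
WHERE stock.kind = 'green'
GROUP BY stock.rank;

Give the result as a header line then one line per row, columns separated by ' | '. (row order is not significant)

After JOIN teams (5 rows):
stock.kind | stock.rank | stock.dept | teams.rank | teams.id
green | 4 | mkt | 4 | 7
red | 5 | mkt | 5 | 1
blue | 3 | hr | 3 | 30
blue | 3 | hr | 3 | 9
blue | 3 | hr | 3 | 80
After WHERE (1 rows):
stock.kind | stock.rank | stock.dept | teams.rank | teams.id
green | 4 | mkt | 4 | 7
After GROUP BY (1 rows):
stock.rank | n
4 | 1

== RESULT ==
stock.rank | n
4 | 1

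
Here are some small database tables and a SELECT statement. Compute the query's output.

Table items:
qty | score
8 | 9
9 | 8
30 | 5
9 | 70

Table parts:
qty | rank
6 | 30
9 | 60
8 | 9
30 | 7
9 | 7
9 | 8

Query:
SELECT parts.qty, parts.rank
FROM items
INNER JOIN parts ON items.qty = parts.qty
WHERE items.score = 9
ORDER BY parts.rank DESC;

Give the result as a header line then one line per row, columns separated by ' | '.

== RESULT ==
parts.qty | parts.rank
8 | 9

Derivation:
After JOIN parts (8 rows):
items.qty | items.score | parts.qty | parts.rank
8 | 9 | 8 | 9
9 | 8 | 9 | 60
9 | 8 | 9 | 7
9 | 8 | 9 | 8
30 | 5 | 30 | 7
9 | 70 | 9 | 60
9 | 70 | 9 | 7
9 | 70 | 9 | 8
After WHERE (1 rows):
items.qty | items.score | parts.qty | parts.rank
8 | 9 | 8 | 9
After SELECT (1 rows):
parts.qty | parts.rank
8 | 9
After ORDER BY (1 rows):
parts.qty | parts.rank
8 | 9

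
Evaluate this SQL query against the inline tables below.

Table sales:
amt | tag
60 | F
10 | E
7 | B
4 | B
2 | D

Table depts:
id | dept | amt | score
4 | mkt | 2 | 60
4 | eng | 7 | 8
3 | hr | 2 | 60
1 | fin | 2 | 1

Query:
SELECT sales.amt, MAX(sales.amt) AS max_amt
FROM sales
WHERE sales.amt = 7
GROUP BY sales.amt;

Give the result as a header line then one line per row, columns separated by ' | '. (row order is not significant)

After WHERE (1 rows):
sales.amt | sales.tag
7 | B
After GROUP BY (1 rows):
sales.amt | max_amt
7 | 7

== RESULT ==
sales.amt | max_amt
7 | 7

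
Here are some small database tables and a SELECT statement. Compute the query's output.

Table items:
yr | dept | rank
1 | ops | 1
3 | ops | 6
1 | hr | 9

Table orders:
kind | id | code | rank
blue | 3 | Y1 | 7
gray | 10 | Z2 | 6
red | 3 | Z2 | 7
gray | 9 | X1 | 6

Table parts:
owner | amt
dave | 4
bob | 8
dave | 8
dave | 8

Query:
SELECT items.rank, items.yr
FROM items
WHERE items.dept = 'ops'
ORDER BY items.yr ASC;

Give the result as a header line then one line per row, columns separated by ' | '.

After WHERE (2 rows):
items.yr | items.dept | items.rank
1 | ops | 1
3 | ops | 6
After SELECT (2 rows):
items.rank | items.yr
1 | 1
6 | 3
After ORDER BY (2 rows):
items.rank | items.yr
1 | 1
6 | 3

== RESULT ==
items.rank | items.yr
1 | 1
6 | 3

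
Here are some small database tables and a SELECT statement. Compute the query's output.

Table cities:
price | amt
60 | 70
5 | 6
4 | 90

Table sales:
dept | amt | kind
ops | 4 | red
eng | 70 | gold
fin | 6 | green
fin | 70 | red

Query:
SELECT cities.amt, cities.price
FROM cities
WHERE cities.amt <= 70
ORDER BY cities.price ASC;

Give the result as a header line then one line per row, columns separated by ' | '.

== RESULT ==
cities.amt | cities.price
6 | 5
70 | 60

Derivation:
After WHERE (2 rows):
cities.price | cities.amt
60 | 70
5 | 6
After SELECT (2 rows):
cities.amt | cities.price
70 | 60
6 | 5
After ORDER BY (2 rows):
cities.amt | cities.price
6 | 5
70 | 60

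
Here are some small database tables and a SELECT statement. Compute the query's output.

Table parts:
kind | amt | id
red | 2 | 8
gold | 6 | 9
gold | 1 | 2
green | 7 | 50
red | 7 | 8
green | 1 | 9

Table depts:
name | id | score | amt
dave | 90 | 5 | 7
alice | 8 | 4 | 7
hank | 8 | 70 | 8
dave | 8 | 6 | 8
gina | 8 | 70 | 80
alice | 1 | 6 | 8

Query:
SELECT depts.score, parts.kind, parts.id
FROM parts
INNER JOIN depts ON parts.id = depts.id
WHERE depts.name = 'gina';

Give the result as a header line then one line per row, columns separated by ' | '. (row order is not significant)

== RESULT ==
depts.score | parts.kind | parts.id
70 | red | 8
70 | red | 8

Derivation:
After JOIN depts (8 rows):
parts.kind | parts.amt | parts.id | depts.name | depts.id | depts.score | depts.amt
red | 2 | 8 | alice | 8 | 4 | 7
red | 2 | 8 | hank | 8 | 70 | 8
red | 2 | 8 | dave | 8 | 6 | 8
red | 2 | 8 | gina | 8 | 70 | 80
red | 7 | 8 | alice | 8 | 4 | 7
red | 7 | 8 | hank | 8 | 70 | 8
red | 7 | 8 | dave | 8 | 6 | 8
red | 7 | 8 | gina | 8 | 70 | 80
After WHERE (2 rows):
parts.kind | parts.amt | parts.id | depts.name | depts.id | depts.score | depts.amt
red | 2 | 8 | gina | 8 | 70 | 80
red | 7 | 8 | gina | 8 | 70 | 80
After SELECT (2 rows):
depts.score | parts.kind | parts.id
70 | red | 8
70 | red | 8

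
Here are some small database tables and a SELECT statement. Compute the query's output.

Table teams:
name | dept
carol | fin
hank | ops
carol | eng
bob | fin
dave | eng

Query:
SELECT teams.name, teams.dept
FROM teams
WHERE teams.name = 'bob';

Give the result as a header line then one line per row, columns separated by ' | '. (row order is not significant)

== RESULT ==
teams.name | teams.dept
bob | fin

Derivation:
After WHERE (1 rows):
teams.name | teams.dept
bob | fin
After SELECT (1 rows):
teams.name | teams.dept
bob | fin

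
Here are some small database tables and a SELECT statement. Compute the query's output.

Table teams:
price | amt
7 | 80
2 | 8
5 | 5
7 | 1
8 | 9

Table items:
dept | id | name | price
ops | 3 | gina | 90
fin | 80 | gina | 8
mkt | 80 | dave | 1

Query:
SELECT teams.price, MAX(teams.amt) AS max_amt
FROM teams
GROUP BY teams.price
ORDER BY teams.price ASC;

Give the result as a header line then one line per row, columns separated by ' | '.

== RESULT ==
teams.price | max_amt
2 | 8
5 | 5
7 | 80
8 | 9

Derivation:
After GROUP BY (4 rows):
teams.price | max_amt
7 | 80
2 | 8
5 | 5
8 | 9
After ORDER BY (4 rows):
teams.price | max_amt
2 | 8
5 | 5
7 | 80
8 | 9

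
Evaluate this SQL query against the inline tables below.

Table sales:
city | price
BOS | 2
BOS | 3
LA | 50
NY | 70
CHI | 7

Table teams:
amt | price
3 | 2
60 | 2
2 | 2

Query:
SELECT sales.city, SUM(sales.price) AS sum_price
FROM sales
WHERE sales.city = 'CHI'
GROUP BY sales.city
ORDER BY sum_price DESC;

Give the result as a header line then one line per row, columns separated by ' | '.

== RESULT ==
sales.city | sum_price
CHI | 7

Derivation:
After WHERE (1 rows):
sales.city | sales.price
CHI | 7
After GROUP BY (1 rows):
sales.city | sum_price
CHI | 7
After ORDER BY (1 rows):
sales.city | sum_price
CHI | 7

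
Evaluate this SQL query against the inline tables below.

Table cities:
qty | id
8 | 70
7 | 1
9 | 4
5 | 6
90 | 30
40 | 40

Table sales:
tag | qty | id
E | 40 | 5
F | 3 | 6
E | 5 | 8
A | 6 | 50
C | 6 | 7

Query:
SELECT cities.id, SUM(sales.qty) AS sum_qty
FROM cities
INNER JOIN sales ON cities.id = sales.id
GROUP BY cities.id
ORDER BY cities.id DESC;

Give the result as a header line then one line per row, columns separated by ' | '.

After JOIN sales (1 rows):
cities.qty | cities.id | sales.tag | sales.qty | sales.id
5 | 6 | F | 3 | 6
After GROUP BY (1 rows):
cities.id | sum_qty
6 | 3
After ORDER BY (1 rows):
cities.id | sum_qty
6 | 3

== RESULT ==
cities.id | sum_qty
6 | 3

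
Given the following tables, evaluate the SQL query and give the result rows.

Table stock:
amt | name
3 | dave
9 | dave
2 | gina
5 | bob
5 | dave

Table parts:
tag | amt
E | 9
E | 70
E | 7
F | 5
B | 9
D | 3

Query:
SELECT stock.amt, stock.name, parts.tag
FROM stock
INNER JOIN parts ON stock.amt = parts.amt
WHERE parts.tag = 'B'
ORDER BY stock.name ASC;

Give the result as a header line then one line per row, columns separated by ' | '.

== RESULT ==
stock.amt | stock.name | parts.tag
9 | dave | B

Derivation:
After JOIN parts (5 rows):
stock.amt | stock.name | parts.tag | parts.amt
3 | dave | D | 3
9 | dave | E | 9
9 | dave | B | 9
5 | bob | F | 5
5 | dave | F | 5
After WHERE (1 rows):
stock.amt | stock.name | parts.tag | parts.amt
9 | dave | B | 9
After SELECT (1 rows):
stock.amt | stock.name | parts.tag
9 | dave | B
After ORDER BY (1 rows):
stock.amt | stock.name | parts.tag
9 | dave | B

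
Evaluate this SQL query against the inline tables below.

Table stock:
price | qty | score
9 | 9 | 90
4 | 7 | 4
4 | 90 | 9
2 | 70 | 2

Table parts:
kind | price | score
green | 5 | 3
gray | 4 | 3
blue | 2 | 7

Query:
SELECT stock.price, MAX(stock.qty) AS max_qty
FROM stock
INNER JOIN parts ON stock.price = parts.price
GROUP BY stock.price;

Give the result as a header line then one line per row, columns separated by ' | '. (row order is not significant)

After JOIN parts (3 rows):
stock.price | stock.qty | stock.score | parts.kind | parts.price | parts.score
4 | 7 | 4 | gray | 4 | 3
4 | 90 | 9 | gray | 4 | 3
2 | 70 | 2 | blue | 2 | 7
After GROUP BY (2 rows):
stock.price | max_qty
4 | 90
2 | 70

== RESULT ==
stock.price | max_qty
4 | 90
2 | 70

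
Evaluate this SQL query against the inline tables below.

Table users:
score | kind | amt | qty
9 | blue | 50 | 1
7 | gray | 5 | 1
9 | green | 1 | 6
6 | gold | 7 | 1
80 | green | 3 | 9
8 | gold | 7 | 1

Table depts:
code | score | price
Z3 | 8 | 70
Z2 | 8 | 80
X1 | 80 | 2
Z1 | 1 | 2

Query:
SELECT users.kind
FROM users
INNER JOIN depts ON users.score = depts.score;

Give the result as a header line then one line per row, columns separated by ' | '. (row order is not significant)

After JOIN depts (3 rows):
users.score | users.kind | users.amt | users.qty | depts.code | depts.score | depts.price
80 | green | 3 | 9 | X1 | 80 | 2
8 | gold | 7 | 1 | Z3 | 8 | 70
8 | gold | 7 | 1 | Z2 | 8 | 80
After SELECT (3 rows):
users.kind
green
gold
gold

== RESULT ==
users.kind
green
gold
gold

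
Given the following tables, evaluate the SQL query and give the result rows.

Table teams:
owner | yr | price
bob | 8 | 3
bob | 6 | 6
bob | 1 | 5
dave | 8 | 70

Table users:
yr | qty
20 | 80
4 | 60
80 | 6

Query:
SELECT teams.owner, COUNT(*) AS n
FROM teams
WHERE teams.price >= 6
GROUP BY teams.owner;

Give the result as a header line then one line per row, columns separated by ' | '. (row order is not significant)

After WHERE (2 rows):
teams.owner | teams.yr | teams.price
bob | 6 | 6
dave | 8 | 70
After GROUP BY (2 rows):
teams.owner | n
bob | 1
dave | 1

== RESULT ==
teams.owner | n
bob | 1
dave | 1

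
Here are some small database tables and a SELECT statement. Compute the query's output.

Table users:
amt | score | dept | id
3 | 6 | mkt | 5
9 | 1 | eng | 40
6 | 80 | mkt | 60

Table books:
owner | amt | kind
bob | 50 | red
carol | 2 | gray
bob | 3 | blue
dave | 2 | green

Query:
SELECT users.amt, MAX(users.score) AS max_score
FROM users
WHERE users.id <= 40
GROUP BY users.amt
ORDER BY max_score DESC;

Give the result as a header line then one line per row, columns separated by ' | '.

After WHERE (2 rows):
users.amt | users.score | users.dept | users.id
3 | 6 | mkt | 5
9 | 1 | eng | 40
After GROUP BY (2 rows):
users.amt | max_score
3 | 6
9 | 1
After ORDER BY (2 rows):
users.amt | max_score
3 | 6
9 | 1

== RESULT ==
users.amt | max_score
3 | 6
9 | 1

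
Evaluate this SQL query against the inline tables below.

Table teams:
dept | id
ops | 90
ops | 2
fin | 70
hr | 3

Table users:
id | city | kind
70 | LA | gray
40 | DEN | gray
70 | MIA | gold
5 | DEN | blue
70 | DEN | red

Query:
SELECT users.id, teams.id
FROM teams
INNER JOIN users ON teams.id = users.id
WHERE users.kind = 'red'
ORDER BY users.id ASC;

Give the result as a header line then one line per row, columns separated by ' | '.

== RESULT ==
users.id | teams.id
70 | 70

Derivation:
After JOIN users (3 rows):
teams.dept | teams.id | users.id | users.city | users.kind
fin | 70 | 70 | LA | gray
fin | 70 | 70 | MIA | gold
fin | 70 | 70 | DEN | red
After WHERE (1 rows):
teams.dept | teams.id | users.id | users.city | users.kind
fin | 70 | 70 | DEN | red
After SELECT (1 rows):
users.id | teams.id
70 | 70
After ORDER BY (1 rows):
users.id | teams.id
70 | 70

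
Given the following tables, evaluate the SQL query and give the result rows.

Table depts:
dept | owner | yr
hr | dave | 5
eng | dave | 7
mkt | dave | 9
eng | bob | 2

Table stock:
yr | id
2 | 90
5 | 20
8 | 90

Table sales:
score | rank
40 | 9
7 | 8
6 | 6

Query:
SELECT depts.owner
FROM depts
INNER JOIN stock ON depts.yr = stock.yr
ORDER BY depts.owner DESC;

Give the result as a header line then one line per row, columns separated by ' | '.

== RESULT ==
depts.owner
dave
bob

Derivation:
After JOIN stock (2 rows):
depts.dept | depts.owner | depts.yr | stock.yr | stock.id
hr | dave | 5 | 5 | 20
eng | bob | 2 | 2 | 90
After SELECT (2 rows):
depts.owner
dave
bob
After ORDER BY (2 rows):
depts.owner
dave
bob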